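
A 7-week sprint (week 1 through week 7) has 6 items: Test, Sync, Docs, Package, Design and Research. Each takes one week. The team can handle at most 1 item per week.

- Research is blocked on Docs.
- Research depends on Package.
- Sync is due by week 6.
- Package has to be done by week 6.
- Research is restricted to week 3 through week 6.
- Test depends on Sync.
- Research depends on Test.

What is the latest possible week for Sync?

Sync's own window allows nothing later than week 6; downstream work caps Sync at week 4.
Sync at week 4 is achievable: Docs=week 2; Test=week 5; Package=week 1; Sync=week 4; Design=week 3; Research=week 6.

week 4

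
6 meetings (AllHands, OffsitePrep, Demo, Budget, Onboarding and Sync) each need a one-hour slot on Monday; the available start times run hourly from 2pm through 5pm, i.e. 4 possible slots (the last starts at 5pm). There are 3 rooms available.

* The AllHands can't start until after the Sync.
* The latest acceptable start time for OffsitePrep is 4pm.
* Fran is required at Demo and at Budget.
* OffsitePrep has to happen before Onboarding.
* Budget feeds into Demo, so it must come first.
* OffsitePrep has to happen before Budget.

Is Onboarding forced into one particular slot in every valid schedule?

No

Onboarding can be 3pm (e.g. Demo in 4pm, Sync in 2pm, Onboarding in 3pm, AllHands in 3pm, Budget in 3pm, OffsitePrep in 2pm) or 4pm (e.g. Sync=2pm, Demo=4pm, AllHands=3pm, Onboarding=4pm, Budget=3pm, OffsitePrep=2pm).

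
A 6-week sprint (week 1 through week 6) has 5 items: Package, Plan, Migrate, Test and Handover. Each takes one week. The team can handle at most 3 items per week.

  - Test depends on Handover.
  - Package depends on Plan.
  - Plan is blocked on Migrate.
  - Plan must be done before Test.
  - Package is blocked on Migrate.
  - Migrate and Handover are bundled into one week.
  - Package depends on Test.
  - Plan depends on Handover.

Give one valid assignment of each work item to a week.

Migrate=week 1, Plan=week 2, Handover=week 1, Package=week 4, Test=week 3

Checking: Handover(week 1) before Plan(week 2); Plan(week 2) before Package(week 4); Migrate(week 1) before Package(week 4); Migrate(week 1) before Plan(week 2); Test(week 3) before Package(week 4); Handover(week 1) before Test(week 3); Plan(week 2) before Test(week 3); Migrate = Handover = week 1; max 2 per week (cap 3).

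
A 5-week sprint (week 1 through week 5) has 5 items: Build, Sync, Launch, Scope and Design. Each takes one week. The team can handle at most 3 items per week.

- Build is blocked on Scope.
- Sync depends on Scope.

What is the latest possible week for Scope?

week 4

Downstream work caps Scope at week 4.
Scope at week 4 is achievable: Build in week 5; Sync in week 5; Launch in week 1; Scope in week 4; Design in week 1.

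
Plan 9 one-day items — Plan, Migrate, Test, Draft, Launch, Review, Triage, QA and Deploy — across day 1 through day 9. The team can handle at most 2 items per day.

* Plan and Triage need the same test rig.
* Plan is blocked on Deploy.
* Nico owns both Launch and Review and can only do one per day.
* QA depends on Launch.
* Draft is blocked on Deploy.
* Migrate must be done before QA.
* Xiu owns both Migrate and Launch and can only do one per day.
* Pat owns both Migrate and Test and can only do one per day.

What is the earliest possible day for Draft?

day 2

Precedence pushes Draft to at least day 2.
Draft at day 2 is achievable: Test in day 4; Plan in day 3; Deploy in day 1; Review in day 4; Triage in day 5; Migrate in day 1; Launch in day 2; Draft in day 2; QA in day 3.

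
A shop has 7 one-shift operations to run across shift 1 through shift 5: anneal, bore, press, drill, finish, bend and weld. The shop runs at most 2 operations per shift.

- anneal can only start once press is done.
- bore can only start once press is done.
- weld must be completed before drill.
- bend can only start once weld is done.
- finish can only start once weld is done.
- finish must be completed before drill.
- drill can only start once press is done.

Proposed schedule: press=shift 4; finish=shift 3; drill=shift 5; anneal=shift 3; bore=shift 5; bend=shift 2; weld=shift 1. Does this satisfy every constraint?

Invalid. anneal can only start once press is done.

The shop runs at most 2 operations per shift — holds.
finish must be completed before drill — holds.
drill can only start once press is done — holds.
bore can only start once press is done — holds.
bend can only start once weld is done — holds.
anneal can only start once press is done — violated.
finish can only start once weld is done — holds.
weld must be completed before drill — holds.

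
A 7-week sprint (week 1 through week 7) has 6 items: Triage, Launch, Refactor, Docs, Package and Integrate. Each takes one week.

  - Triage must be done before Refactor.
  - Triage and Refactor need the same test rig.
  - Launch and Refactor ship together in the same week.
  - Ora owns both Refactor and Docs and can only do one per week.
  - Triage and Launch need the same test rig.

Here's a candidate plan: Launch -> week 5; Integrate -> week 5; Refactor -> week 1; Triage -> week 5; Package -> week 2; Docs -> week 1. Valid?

Triage and Launch need the same test rig — violated.
Launch and Refactor ship together in the same week — violated.
Triage and Refactor need the same test rig — holds.
Triage must be done before Refactor — violated.
Ora owns both Refactor and Docs and can only do one per week — violated.

No. Triage must be done before Refactor is not satisfied.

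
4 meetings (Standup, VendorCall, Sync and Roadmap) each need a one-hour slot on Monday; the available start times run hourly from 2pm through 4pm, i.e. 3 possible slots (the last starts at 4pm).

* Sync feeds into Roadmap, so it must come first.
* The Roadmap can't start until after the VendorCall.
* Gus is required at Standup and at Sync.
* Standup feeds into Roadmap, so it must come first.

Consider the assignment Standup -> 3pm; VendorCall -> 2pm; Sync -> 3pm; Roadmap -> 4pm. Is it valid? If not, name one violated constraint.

No — it violates: Gus is required at Standup and at Sync

Standup feeds into Roadmap, so it must come first — holds.
Gus is required at Standup and at Sync — violated.
Sync feeds into Roadmap, so it must come first — holds.
The Roadmap can't start until after the VendorCall — holds.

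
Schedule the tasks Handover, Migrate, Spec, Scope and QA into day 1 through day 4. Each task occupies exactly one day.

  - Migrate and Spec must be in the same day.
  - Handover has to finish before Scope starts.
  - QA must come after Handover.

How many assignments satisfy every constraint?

56

Splitting on Handover: it can be day 1 (36), day 2 (16), day 3 (4). Listing each branch's schedules as (Migrate, Spec, Scope, QA) by day number:
Handover=day 1: (1,1,2,2) (1,1,2,3) (1,1,2,4) (1,1,3,2) (1,1,3,3) (1,1,3,4) (1,1,4,2) (1,1,4,3) (1,1,4,4) (2,2,2,2) (2,2,2,3) (2,2,2,4) (2,2,3,2) (2,2,3,3) (2,2,3,4) (2,2,4,2) (2,2,4,3) (2,2,4,4) (3,3,2,2) (3,3,2,3) (3,3,2,4) (3,3,3,2) (3,3,3,3) (3,3,3,4) (3,3,4,2) (3,3,4,3) (3,3,4,4) (4,4,2,2) (4,4,2,3) (4,4,2,4) (4,4,3,2) (4,4,3,3) (4,4,3,4) (4,4,4,2) (4,4,4,3) (4,4,4,4) — 36.
Handover=day 2: (1,1,3,3) (1,1,3,4) (1,1,4,3) (1,1,4,4) (2,2,3,3) (2,2,3,4) (2,2,4,3) (2,2,4,4) (3,3,3,3) (3,3,3,4) (3,3,4,3) (3,3,4,4) (4,4,3,3) (4,4,3,4) (4,4,4,3) (4,4,4,4) — 16.
Handover=day 3: (1,1,4,4) (2,2,4,4) (3,3,4,4) (4,4,4,4) — 4.
Summing: 36 + 16 + 4 = 56.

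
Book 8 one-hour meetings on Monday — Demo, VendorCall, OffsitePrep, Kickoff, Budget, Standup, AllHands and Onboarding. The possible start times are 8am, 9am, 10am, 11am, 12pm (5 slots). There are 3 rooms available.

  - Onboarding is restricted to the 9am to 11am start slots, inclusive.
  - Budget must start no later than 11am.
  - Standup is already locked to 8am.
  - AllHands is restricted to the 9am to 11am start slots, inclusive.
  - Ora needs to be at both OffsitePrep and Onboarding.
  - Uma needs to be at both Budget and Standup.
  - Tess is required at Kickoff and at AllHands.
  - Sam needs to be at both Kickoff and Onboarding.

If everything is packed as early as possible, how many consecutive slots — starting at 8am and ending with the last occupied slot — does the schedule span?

3 slots

With at most 3 per slot and 8 meetings, at least 3 slots are needed.
AllHands can't be placed before 9am — that is slot 2 counting from 8am — so the schedule must run through at least 2 slots.
3 works (last occupied slot: 10am): for example VendorCall=8am; OffsitePrep=10am; Demo=8am; Standup=8am; Kickoff=10am; Onboarding=9am; AllHands=9am; Budget=9am.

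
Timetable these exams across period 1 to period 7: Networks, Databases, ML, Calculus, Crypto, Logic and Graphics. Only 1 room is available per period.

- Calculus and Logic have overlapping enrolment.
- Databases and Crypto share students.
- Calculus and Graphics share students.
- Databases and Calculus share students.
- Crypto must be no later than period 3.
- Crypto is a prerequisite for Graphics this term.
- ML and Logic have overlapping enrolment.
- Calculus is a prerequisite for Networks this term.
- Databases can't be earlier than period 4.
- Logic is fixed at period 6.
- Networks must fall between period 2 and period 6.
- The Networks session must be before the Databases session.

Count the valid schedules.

Splitting on Networks: it can be period 2 (6), period 3 (12), period 4 (18), period 5 (12). Listing each branch's schedules as (Databases, ML, Calculus, Crypto, Logic, Graphics) by period number:
Networks=period 2: (4,5,1,3,6,7) (4,7,1,3,6,5) (5,4,1,3,6,7) (5,7,1,3,6,4) (7,4,1,3,6,5) (7,5,1,3,6,4) — 6.
Networks=period 3: (4,5,1,2,6,7) (4,5,2,1,6,7) (4,7,1,2,6,5) (4,7,2,1,6,5) (5,4,1,2,6,7) (5,4,2,1,6,7) (5,7,1,2,6,4) (5,7,2,1,6,4) (7,4,1,2,6,5) (7,4,2,1,6,5) (7,5,1,2,6,4) (7,5,2,1,6,4) — 12.
Networks=period 4: (5,1,2,3,6,7) (5,1,3,2,6,7) (5,2,1,3,6,7) (5,2,3,1,6,7) (5,3,1,2,6,7) (5,3,2,1,6,7) (5,7,1,2,6,3) (5,7,2,1,6,3) (5,7,3,1,6,2) (7,1,2,3,6,5) (7,1,3,2,6,5) (7,2,1,3,6,5) (7,2,3,1,6,5) (7,3,1,2,6,5) (7,3,2,1,6,5) (7,5,1,2,6,3) (7,5,2,1,6,3) (7,5,3,1,6,2) — 18.
Networks=period 5: (7,1,2,3,6,4) (7,1,3,2,6,4) (7,1,4,2,6,3) (7,2,1,3,6,4) (7,2,3,1,6,4) (7,2,4,1,6,3) (7,3,1,2,6,4) (7,3,2,1,6,4) (7,3,4,1,6,2) (7,4,1,2,6,3) (7,4,2,1,6,3) (7,4,3,1,6,2) — 12.
Summing: 6 + 12 + 18 + 12 = 48.

48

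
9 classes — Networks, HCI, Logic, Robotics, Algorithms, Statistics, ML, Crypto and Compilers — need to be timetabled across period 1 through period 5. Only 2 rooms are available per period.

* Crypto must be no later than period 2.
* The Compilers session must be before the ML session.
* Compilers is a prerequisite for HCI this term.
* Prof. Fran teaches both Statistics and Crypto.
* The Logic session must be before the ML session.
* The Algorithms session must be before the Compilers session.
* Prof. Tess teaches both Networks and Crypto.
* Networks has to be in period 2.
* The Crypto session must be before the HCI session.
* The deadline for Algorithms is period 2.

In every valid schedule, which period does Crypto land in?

period 1

Crypto's window is period 1–period 2.
Networks is fixed at period 2, and Crypto can't share a period with Networks.
So Crypto must be period 1.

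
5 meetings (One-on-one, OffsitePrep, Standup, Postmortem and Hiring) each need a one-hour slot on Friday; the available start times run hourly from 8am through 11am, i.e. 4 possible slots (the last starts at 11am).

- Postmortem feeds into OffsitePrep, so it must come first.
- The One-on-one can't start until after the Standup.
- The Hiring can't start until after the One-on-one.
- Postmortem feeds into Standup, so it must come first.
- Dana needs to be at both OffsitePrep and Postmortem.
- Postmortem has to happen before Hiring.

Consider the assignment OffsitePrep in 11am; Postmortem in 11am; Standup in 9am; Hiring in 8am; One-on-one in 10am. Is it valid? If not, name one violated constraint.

No — it violates: Postmortem has to happen before Hiring

Postmortem has to happen before Hiring — violated.
The Hiring can't start until after the One-on-one — violated.
The One-on-one can't start until after the Standup — holds.
Postmortem feeds into OffsitePrep, so it must come first — violated.
Postmortem feeds into Standup, so it must come first — violated.
Dana needs to be at both OffsitePrep and Postmortem — violated.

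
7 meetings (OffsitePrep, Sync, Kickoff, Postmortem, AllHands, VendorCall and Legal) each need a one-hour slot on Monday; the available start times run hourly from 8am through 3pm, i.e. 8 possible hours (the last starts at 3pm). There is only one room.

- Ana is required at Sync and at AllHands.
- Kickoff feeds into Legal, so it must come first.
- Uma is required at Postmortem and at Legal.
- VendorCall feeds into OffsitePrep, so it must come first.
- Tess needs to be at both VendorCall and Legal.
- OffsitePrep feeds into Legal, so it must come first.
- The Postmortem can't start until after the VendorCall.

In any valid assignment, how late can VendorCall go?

12pm

Downstream work caps VendorCall at 1pm.
VendorCall at 12pm is achievable: Kickoff=8am; Legal=2pm; Sync=9am; OffsitePrep=1pm; VendorCall=12pm; Postmortem=3pm; AllHands=10am.
Nothing later works — the conflict and capacity constraints rule out every hour after 12pm.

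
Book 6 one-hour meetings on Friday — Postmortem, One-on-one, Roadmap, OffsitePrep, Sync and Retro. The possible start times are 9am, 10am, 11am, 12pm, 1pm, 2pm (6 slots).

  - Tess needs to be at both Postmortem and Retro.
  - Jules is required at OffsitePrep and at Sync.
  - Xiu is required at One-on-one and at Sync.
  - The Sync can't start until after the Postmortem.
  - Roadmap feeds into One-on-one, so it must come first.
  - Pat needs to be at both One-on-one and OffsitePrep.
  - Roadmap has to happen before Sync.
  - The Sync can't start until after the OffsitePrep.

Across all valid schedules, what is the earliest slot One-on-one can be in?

Precedence pushes One-on-one to at least 10am.
One-on-one at 10am is achievable: Sync -> 11am; Retro -> 10am; One-on-one -> 10am; Roadmap -> 9am; Postmortem -> 9am; OffsitePrep -> 9am.

10am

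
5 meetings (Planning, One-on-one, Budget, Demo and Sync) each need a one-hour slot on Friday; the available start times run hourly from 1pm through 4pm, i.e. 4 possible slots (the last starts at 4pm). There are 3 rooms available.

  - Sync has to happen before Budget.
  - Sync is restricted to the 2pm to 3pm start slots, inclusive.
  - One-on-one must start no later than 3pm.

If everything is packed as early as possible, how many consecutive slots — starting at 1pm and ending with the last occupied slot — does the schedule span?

The precedence chain requires at least 2 distinct slots.
With at most 3 per slot and 5 meetings, at least 2 slots are needed.
Propagating the time windows through the other constraints, Budget can't land before 3pm — that is slot 3 counting from 1pm — so the schedule must run through at least 3 slots.
3 works (last occupied slot: 3pm): for example One-on-one in 1pm; Budget in 3pm; Demo in 1pm; Sync in 2pm; Planning in 1pm.

3 slots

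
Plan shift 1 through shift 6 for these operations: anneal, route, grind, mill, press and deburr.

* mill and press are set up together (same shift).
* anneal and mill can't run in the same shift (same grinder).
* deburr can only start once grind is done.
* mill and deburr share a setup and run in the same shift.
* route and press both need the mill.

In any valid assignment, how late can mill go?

Mill must be in the same shift as deburr, which can't be before shift 2, so mill is at least shift 2.
mill at shift 6 is achievable: press in shift 6, deburr in shift 6, anneal in shift 1, route in shift 1, grind in shift 1, mill in shift 6.

shift 6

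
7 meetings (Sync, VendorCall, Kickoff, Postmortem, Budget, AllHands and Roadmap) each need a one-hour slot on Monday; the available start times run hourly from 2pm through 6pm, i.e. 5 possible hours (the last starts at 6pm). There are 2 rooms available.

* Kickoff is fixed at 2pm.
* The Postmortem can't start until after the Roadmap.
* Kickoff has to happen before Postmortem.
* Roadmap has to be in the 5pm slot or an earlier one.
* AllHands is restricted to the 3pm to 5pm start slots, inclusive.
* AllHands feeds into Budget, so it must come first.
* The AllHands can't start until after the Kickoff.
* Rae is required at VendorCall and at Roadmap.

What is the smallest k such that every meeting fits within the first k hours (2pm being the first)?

The precedence chain requires at least 3 distinct hours.
With at most 2 per hour and 7 meetings, at least 4 hours are needed.
4 works (last occupied hour: 5pm): for example Postmortem=3pm; Budget=4pm; VendorCall=5pm; Sync=4pm; AllHands=3pm; Roadmap=2pm; Kickoff=2pm.

4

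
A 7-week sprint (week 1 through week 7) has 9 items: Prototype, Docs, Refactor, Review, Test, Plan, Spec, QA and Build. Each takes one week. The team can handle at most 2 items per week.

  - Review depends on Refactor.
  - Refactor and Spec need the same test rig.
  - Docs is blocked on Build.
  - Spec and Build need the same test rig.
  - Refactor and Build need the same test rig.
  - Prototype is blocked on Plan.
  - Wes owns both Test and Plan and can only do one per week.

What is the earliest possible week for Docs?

week 2

Precedence pushes Docs to at least week 2.
Docs at week 2 is achievable: Prototype=week 2, Docs=week 2, Plan=week 1, Review=week 4, Test=week 3, Spec=week 4, Build=week 1, Refactor=week 3, QA=week 5.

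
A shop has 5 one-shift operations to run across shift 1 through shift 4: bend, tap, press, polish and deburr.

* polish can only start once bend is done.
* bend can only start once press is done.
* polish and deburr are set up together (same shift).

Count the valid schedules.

16

Splitting on bend: it can be shift 2 (8), shift 3 (8). Listing each branch's schedules as (tap, press, polish, deburr) by shift number:
bend=shift 2: (1,1,3,3) (1,1,4,4) (2,1,3,3) (2,1,4,4) (3,1,3,3) (3,1,4,4) (4,1,3,3) (4,1,4,4) — 8.
bend=shift 3: (1,1,4,4) (1,2,4,4) (2,1,4,4) (2,2,4,4) (3,1,4,4) (3,2,4,4) (4,1,4,4) (4,2,4,4) — 8.
Summing: 8 + 8 = 16.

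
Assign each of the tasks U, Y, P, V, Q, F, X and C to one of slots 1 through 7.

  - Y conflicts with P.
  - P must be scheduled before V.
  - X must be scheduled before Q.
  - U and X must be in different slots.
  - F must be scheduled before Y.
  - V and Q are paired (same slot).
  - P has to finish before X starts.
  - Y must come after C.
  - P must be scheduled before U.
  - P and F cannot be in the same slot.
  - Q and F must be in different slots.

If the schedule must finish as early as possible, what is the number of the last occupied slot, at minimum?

3

The precedence chain requires at least 3 distinct slots.
3 works (last occupied slot: 3): for example F in 2; Y in 3; X in 2; Q in 3; V in 3; C in 1; U in 3; P in 1.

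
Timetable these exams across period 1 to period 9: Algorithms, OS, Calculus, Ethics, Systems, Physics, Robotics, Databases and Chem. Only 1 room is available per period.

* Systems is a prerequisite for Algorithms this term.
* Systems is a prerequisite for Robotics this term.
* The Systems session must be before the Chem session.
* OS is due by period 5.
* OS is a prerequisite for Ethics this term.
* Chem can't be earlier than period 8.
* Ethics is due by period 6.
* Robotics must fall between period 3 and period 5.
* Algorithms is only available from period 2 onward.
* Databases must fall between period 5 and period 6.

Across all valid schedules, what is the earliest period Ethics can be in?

period 2

Precedence pushes Ethics to at least period 2; Ethics's own window allows nothing later than period 6.
Ethics at period 2 is achievable: Systems -> period 3; Chem -> period 8; OS -> period 1; Ethics -> period 2; Robotics -> period 4; Algorithms -> period 6; Physics -> period 9; Databases -> period 5; Calculus -> period 7.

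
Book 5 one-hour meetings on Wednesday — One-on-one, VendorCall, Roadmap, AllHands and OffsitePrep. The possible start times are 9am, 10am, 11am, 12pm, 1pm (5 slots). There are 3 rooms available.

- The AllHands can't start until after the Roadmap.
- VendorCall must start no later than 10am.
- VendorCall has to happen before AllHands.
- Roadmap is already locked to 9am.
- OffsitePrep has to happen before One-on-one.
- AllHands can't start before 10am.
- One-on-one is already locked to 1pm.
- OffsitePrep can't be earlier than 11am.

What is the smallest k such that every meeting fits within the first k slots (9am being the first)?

5

The precedence chain requires at least 2 distinct slots.
With at most 3 per slot and 5 meetings, at least 2 slots are needed.
One-on-one can't be placed before 1pm — that is slot 5 counting from 9am — so the schedule must run through at least 5 slots.
5 works (last occupied slot: 1pm): for example Roadmap -> 9am; AllHands -> 10am; VendorCall -> 9am; One-on-one -> 1pm; OffsitePrep -> 11am.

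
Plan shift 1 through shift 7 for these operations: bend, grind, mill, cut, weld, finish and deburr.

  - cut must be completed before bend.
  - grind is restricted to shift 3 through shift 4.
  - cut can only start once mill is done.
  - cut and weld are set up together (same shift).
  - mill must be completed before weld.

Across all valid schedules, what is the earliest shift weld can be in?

shift 2

Precedence pushes weld to at least shift 2; weld must be in the same shift as cut, which can't be after shift 6, so weld is at most shift 6.
weld at shift 2 is achievable: mill=shift 1; weld=shift 2; deburr=shift 1; cut=shift 2; bend=shift 3; finish=shift 1; grind=shift 3.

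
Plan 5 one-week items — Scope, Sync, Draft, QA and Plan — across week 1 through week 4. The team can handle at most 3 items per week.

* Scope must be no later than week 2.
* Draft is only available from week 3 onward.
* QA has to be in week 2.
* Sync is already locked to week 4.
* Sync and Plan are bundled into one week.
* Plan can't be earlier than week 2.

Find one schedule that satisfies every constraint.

Draft in week 3, QA in week 2, Scope in week 1, Plan in week 4, Sync in week 4

Checking: Sync = Plan = week 4; Scope=week 1 in [week 1,week 2]; Sync=week 4 in [week 4,week 4]; Draft=week 3 in [week 3,week 4]; Plan=week 4 in [week 2,week 4]; QA=week 2 in [week 2,week 2]; max 2 per week (cap 3).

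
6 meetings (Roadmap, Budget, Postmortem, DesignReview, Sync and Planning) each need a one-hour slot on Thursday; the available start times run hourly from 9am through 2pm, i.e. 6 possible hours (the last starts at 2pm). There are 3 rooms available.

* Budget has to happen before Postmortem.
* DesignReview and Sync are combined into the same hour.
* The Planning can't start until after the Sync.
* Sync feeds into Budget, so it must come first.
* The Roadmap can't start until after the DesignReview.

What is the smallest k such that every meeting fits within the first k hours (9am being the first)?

3 hours

The precedence chain requires at least 3 distinct hours.
With at most 3 per hour and 6 meetings, at least 2 hours are needed.
3 works (last occupied hour: 11am): for example DesignReview -> 9am, Planning -> 10am, Postmortem -> 11am, Sync -> 9am, Budget -> 10am, Roadmap -> 10am.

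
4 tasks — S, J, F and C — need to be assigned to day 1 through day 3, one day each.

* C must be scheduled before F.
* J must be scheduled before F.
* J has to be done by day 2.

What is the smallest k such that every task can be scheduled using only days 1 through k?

2 days

The precedence chain requires at least 2 distinct days.
2 works (last occupied day: day 2): for example J -> day 1; C -> day 1; S -> day 1; F -> day 2.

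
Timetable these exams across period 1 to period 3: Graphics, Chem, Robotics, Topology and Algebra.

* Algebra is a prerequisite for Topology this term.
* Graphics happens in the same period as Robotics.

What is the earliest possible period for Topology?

Precedence pushes Topology to at least period 2.
Topology at period 2 is achievable: Algebra=period 1; Graphics=period 1; Topology=period 2; Robotics=period 1; Chem=period 1.

period 2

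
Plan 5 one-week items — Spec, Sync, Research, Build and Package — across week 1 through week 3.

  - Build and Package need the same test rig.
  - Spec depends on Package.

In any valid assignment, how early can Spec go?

week 2

Precedence pushes Spec to at least week 2.
Spec at week 2 is achievable: Research in week 1; Build in week 2; Package in week 1; Spec in week 2; Sync in week 1.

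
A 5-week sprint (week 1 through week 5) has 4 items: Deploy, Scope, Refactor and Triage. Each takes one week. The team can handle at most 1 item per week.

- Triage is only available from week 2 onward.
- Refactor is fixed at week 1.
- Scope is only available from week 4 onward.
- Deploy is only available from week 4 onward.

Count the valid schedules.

4

Enumerating: Triage in week 2, Refactor in week 1, Scope in week 5, Deploy in week 4 | Deploy=week 4; Scope=week 5; Refactor=week 1; Triage=week 3 | Scope=week 4; Triage=week 2; Refactor=week 1; Deploy=week 5 | Triage=week 3; Deploy=week 5; Scope=week 4; Refactor=week 1.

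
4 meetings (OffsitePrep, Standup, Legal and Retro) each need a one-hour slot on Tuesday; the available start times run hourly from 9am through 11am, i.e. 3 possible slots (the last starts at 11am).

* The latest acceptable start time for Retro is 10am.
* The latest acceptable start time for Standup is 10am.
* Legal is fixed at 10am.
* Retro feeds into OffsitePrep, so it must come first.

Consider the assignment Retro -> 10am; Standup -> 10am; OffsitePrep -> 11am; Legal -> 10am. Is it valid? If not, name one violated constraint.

The latest acceptable start time for Standup is 10am — holds.
Retro feeds into OffsitePrep, so it must come first — holds.
Legal is fixed at 10am — holds.
The latest acceptable start time for Retro is 10am — holds.

Valid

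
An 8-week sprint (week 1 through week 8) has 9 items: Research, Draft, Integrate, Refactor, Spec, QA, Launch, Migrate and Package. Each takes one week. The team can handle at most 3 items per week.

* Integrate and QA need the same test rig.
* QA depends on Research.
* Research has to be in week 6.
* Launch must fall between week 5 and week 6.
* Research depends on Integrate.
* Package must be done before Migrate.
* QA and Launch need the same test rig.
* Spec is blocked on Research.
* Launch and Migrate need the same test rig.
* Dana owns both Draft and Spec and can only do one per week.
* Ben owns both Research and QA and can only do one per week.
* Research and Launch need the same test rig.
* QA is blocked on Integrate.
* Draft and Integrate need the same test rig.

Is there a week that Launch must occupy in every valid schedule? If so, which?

week 5

Launch's window is week 5–week 6.
Research is fixed at week 6, and Launch can't share a week with Research.
So Launch must be week 5.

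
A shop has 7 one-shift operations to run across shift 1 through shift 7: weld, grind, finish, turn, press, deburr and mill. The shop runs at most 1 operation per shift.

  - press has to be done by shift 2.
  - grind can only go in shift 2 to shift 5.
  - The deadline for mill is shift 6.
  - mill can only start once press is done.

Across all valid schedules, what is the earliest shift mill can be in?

Precedence pushes mill to at least shift 2; mill's own window allows nothing later than shift 6.
mill at shift 2 is achievable: press -> shift 1; grind -> shift 3; mill -> shift 2; deburr -> shift 7; turn -> shift 6; weld -> shift 4; finish -> shift 5.

shift 2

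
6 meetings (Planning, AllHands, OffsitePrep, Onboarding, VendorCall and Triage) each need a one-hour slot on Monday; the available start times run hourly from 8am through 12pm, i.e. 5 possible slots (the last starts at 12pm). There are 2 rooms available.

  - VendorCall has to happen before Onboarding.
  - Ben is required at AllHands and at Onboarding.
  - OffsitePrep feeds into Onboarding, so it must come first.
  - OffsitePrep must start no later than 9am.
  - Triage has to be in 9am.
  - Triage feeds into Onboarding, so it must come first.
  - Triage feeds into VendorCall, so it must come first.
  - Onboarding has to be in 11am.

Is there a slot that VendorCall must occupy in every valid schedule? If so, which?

10am

Triage is fixed at 9am and must come before VendorCall, so VendorCall is at least 10am.
Onboarding is fixed at 11am and must come after VendorCall, so VendorCall is at most 10am.
So VendorCall must be 10am.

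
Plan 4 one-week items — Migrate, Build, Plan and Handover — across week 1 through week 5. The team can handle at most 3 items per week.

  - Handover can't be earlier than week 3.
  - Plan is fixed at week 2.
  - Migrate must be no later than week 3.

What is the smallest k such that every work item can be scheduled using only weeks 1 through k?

3 weeks

With at most 3 per week and 4 work items, at least 2 weeks are needed.
Handover can't be placed before week 3, so the schedule must run through at least week 3.
3 works (last occupied week: week 3): for example Build=week 1, Migrate=week 1, Handover=week 3, Plan=week 2.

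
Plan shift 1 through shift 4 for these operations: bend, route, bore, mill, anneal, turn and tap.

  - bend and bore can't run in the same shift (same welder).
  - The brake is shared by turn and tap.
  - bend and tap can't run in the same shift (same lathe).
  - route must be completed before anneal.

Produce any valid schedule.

tap=shift 2, mill=shift 1, anneal=shift 2, turn=shift 1, bore=shift 2, route=shift 1, bend=shift 1

Checking: route(shift 1) before anneal(shift 2); turn(shift 1) != tap(shift 2); bend(shift 1) != tap(shift 2); bend(shift 1) != bore(shift 2).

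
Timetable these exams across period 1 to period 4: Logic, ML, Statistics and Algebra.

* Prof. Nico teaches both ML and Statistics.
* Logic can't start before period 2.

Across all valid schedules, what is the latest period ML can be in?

period 4

ML at period 4 is achievable: Statistics -> period 1; Algebra -> period 1; Logic -> period 2; ML -> period 4.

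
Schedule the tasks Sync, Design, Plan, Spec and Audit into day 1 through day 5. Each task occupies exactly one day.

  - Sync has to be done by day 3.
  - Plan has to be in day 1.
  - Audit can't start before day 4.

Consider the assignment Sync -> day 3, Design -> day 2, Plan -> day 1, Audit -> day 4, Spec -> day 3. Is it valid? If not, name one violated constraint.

Yes

Audit can't start before day 4 — holds.
Plan has to be in day 1 — holds.
Sync has to be done by day 3 — holds.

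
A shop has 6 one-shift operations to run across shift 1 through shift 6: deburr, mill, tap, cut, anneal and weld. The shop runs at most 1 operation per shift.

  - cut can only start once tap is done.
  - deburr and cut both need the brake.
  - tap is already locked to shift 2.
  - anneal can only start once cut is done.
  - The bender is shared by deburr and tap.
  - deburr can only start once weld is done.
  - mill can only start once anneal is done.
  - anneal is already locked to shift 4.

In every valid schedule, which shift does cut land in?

tap is fixed at shift 2 and must come before cut, so cut is at least shift 3.
anneal is fixed at shift 4 and must come after cut, so cut is at most shift 3.
So cut must be shift 3.

shift 3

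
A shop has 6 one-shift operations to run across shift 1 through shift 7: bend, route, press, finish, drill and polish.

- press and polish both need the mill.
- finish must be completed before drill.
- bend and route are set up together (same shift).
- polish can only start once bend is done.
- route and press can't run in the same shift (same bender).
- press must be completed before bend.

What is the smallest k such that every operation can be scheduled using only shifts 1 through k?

The precedence chain requires at least 3 distinct shifts.
3 works (last occupied shift: shift 3): for example finish=shift 1; polish=shift 3; route=shift 2; bend=shift 2; press=shift 1; drill=shift 2.

3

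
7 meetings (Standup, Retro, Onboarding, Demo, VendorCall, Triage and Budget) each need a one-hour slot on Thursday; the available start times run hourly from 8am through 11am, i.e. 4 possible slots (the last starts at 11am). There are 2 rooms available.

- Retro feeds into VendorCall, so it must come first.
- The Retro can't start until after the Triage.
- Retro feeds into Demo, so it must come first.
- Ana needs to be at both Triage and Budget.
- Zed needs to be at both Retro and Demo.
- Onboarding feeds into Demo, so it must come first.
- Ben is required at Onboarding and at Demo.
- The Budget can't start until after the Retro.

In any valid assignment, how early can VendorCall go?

10am

Precedence pushes VendorCall to at least 10am.
VendorCall at 10am is achievable: Retro in 9am, Budget in 11am, Standup in 9am, VendorCall in 10am, Onboarding in 8am, Demo in 10am, Triage in 8am.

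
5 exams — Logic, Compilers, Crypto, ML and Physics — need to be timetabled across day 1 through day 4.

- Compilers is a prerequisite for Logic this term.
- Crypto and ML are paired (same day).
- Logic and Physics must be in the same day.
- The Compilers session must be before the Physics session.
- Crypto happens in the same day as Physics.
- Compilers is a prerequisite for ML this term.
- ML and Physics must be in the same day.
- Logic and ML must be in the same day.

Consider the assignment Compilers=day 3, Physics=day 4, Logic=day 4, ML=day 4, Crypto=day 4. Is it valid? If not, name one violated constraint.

Logic and Physics must be in the same day — holds.
Crypto and ML are paired (same day) — holds.
Crypto happens in the same day as Physics — holds.
ML and Physics must be in the same day — holds.
Compilers is a prerequisite for ML this term — holds.
Compilers is a prerequisite for Logic this term — holds.
The Compilers session must be before the Physics session — holds.
Logic and ML must be in the same day — holds.

Valid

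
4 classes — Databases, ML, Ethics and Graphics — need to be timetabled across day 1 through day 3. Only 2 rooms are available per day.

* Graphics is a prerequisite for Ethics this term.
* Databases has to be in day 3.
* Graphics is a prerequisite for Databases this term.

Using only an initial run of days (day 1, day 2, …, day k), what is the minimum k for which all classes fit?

The precedence chain requires at least 2 distinct days.
With at most 2 per day and 4 classes, at least 2 days are needed.
Databases can't be placed before day 3, so the schedule must run through at least day 3.
3 works (last occupied day: day 3): for example Databases -> day 3; Ethics -> day 2; Graphics -> day 1; ML -> day 1.

3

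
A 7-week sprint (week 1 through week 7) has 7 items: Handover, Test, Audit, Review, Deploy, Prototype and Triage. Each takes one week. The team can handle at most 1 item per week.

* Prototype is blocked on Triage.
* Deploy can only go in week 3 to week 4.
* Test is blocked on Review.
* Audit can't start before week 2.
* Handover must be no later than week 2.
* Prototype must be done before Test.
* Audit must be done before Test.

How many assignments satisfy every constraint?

Splitting on Handover: it can be week 1 (24), week 2 (18). Listing each branch's schedules as (Test, Audit, Review, Deploy, Prototype, Triage) by week number:
Handover=week 1: (7,2,3,4,6,5) (7,2,4,3,6,5) (7,2,5,3,6,4) (7,2,5,4,6,3) (7,2,6,3,5,4) (7,2,6,4,5,3) (7,3,2,4,6,5) (7,3,5,4,6,2) (7,3,6,4,5,2) (7,4,2,3,6,5) (7,4,5,3,6,2) (7,4,6,3,5,2) (7,5,2,3,6,4) (7,5,2,4,6,3) (7,5,3,4,6,2) (7,5,4,3,6,2) (7,5,6,3,4,2) (7,5,6,4,3,2) (7,6,2,3,5,4) (7,6,2,4,5,3) (7,6,3,4,5,2) (7,6,4,3,5,2) (7,6,5,3,4,2) (7,6,5,4,3,2) — 24.
Handover=week 2: (7,3,1,4,6,5) (7,3,5,4,6,1) (7,3,6,4,5,1) (7,4,1,3,6,5) (7,4,5,3,6,1) (7,4,6,3,5,1) (7,5,1,3,6,4) (7,5,1,4,6,3) (7,5,3,4,6,1) (7,5,4,3,6,1) (7,5,6,3,4,1) (7,5,6,4,3,1) (7,6,1,3,5,4) (7,6,1,4,5,3) (7,6,3,4,5,1) (7,6,4,3,5,1) (7,6,5,3,4,1) (7,6,5,4,3,1) — 18.
Summing: 24 + 18 = 42.

42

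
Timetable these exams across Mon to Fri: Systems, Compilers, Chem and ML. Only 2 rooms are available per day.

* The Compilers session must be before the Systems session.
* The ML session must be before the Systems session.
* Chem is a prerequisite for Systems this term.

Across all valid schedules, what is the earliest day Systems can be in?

Precedence pushes Systems to at least Tue.
Systems at Wed is achievable: ML=Tue, Systems=Wed, Compilers=Mon, Chem=Mon.
Nothing earlier works — the capacity limit rule out every day before Wed.

Wed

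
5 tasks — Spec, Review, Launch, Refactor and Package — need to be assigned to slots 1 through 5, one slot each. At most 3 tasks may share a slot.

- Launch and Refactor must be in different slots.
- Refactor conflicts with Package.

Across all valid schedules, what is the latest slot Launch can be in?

5

Launch at 5 is achievable: Review=1, Launch=5, Package=2, Refactor=1, Spec=1.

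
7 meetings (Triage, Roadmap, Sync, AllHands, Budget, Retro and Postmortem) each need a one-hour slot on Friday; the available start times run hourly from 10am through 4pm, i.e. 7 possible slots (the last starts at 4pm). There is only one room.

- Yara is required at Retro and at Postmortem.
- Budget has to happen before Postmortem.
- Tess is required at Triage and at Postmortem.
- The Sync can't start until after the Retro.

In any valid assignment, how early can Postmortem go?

11am

Precedence pushes Postmortem to at least 11am.
Postmortem at 11am is achievable: Roadmap -> 3pm, Sync -> 1pm, AllHands -> 4pm, Retro -> 12pm, Triage -> 2pm, Postmortem -> 11am, Budget -> 10am.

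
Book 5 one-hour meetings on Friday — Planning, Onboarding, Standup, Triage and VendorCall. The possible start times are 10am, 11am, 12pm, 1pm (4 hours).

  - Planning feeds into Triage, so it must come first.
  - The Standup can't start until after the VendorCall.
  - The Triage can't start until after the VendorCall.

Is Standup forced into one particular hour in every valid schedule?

No

Standup can be 11am (e.g. VendorCall in 10am, Standup in 11am, Planning in 10am, Triage in 11am, Onboarding in 10am) or 12pm (e.g. VendorCall=10am, Triage=11am, Onboarding=10am, Planning=10am, Standup=12pm).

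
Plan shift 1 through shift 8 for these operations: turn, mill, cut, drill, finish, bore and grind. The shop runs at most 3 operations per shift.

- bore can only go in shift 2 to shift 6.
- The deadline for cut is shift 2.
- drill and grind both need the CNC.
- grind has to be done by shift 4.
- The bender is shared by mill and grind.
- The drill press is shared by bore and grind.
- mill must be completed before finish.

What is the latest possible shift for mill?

shift 7

Downstream work caps mill at shift 7.
mill at shift 7 is achievable: mill in shift 7, bore in shift 2, finish in shift 8, drill in shift 2, cut in shift 1, turn in shift 1, grind in shift 1.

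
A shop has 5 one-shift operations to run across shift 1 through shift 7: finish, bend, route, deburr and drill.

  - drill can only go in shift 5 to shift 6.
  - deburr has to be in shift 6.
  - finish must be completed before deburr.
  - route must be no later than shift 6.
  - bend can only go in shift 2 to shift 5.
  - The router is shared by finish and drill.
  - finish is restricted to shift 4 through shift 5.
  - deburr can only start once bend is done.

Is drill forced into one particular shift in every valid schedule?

No

drill can be shift 5 (e.g. finish in shift 4, drill in shift 5, route in shift 1, bend in shift 2, deburr in shift 6) or shift 6 (e.g. bend in shift 2, drill in shift 6, route in shift 1, deburr in shift 6, finish in shift 4).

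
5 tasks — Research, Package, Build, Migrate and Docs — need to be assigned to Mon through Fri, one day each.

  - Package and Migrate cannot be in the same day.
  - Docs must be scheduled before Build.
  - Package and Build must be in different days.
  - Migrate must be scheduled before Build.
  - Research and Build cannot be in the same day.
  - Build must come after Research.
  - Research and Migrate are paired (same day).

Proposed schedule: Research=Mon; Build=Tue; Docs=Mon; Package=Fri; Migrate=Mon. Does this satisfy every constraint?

Research and Migrate are paired (same day) — holds.
Migrate must be scheduled before Build — holds.
Research and Build cannot be in the same day — holds.
Build must come after Research — holds.
Docs must be scheduled before Build — holds.
Package and Migrate cannot be in the same day — holds.
Package and Build must be in different days — holds.

Valid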